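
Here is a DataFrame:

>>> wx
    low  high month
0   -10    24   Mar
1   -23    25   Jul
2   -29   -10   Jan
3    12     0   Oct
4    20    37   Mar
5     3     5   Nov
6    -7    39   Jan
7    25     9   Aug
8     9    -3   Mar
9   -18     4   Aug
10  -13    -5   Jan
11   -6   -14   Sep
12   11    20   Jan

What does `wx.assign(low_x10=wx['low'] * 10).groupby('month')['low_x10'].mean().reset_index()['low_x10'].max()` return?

add column low_x10 = wx['low'] * 10:
    low  high month  low_x10
0   -10    24   Mar     -100
1   -23    25   Jul     -230
2   -29   -10   Jan     -290
3    12     0   Oct      120
4    20    37   Mar      200
5     3     5   Nov       30
6    -7    39   Jan      -70
7    25     9   Aug      250
8     9    -3   Mar       90
9   -18     4   Aug     -180
10  -13    -5   Jan     -130
11   -6   -14   Sep      -60
12   11    20   Jan      110
group by month, mean of low_x10:
month
Aug     35.000000
Jan    -95.000000
Jul   -230.000000
Mar     63.333333
Nov     30.000000
Oct    120.000000
Sep    -60.000000
Name: low_x10, dtype: float64
reset_index():
  month     low_x10
0   Aug   35.000000
1   Jan  -95.000000
2   Jul -230.000000
3   Mar   63.333333
4   Nov   30.000000
5   Oct  120.000000
6   Sep  -60.000000

120.0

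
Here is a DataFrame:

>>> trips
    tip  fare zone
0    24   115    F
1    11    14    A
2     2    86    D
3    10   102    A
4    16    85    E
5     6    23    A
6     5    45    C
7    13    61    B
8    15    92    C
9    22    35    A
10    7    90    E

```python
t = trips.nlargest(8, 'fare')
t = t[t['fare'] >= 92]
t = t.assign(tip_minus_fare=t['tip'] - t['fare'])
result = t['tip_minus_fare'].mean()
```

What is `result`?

take 8 rows with largest fare:
    tip  fare zone
0    24   115    F
3    10   102    A
8    15    92    C
10    7    90    E
2     2    86    D
4    16    85    E
7    13    61    B
6     5    45    C
filter rows where fare >= 92:
   tip  fare zone
0   24   115    F
3   10   102    A
8   15    92    C
add column tip_minus_fare = t['tip'] - t['fare']:
   tip  fare zone  tip_minus_fare
0   24   115    F             -91
3   10   102    A             -92
8   15    92    C             -77
Reading off the mean of column 'tip_minus_fare', we get -86.6666666667.

-86.6666666667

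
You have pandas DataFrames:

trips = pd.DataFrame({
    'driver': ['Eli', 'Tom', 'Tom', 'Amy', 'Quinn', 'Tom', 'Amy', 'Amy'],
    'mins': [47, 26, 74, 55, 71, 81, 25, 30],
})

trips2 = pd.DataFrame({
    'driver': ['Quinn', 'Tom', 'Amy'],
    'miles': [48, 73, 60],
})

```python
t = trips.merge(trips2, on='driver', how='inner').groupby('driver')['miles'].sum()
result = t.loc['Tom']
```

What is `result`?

merge on 'driver' (how='inner') → 7 rows:
  driver  mins  miles
0    Tom    26     73
1    Tom    74     73
2    Amy    55     60
3  Quinn    71     48
4    Tom    81     73
5    Amy    25     60
6    Amy    30     60
group by driver, sum of miles:
driver
Amy      180
Quinn     48
Tom      219
Name: miles, dtype: int64

219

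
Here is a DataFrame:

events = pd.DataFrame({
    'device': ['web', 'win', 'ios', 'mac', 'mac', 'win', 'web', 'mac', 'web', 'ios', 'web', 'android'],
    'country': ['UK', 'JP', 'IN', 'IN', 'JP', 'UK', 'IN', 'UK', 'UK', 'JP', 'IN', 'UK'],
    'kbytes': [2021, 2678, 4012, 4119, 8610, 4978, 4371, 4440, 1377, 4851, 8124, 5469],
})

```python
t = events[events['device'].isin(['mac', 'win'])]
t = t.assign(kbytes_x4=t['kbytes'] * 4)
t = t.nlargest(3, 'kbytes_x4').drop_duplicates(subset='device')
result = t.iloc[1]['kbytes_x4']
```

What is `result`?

filter rows where device in ['mac', 'win']:
  device country  kbytes
1    win      JP    2678
3    mac      IN    4119
4    mac      JP    8610
5    win      UK    4978
7    mac      UK    4440
add column kbytes_x4 = t['kbytes'] * 4:
  device country  kbytes  kbytes_x4
1    win      JP    2678      10712
3    mac      IN    4119      16476
4    mac      JP    8610      34440
5    win      UK    4978      19912
7    mac      UK    4440      17760
take 3 rows with largest kbytes_x4:
  device country  kbytes  kbytes_x4
4    mac      JP    8610      34440
5    win      UK    4978      19912
7    mac      UK    4440      17760
drop duplicate device (keep=first):
  device country  kbytes  kbytes_x4
4    mac      JP    8610      34440
5    win      UK    4978      19912
Hence 19912.

19912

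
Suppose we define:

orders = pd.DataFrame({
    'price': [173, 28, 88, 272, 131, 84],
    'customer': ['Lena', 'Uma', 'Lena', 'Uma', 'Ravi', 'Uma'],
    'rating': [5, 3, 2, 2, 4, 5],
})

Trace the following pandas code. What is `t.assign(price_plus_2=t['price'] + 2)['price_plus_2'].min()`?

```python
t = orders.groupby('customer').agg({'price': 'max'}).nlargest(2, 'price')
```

175

group by customer, max of price:
          price
customer       
Lena        173
Ravi        131
Uma         272
take 2 rows with largest price:
          price
customer       
Uma         272
Lena        173
add column price_plus_2 = t['price'] + 2:
          price  price_plus_2
customer                     
Uma         272           274
Lena        173           175
min of column 'price_plus_2' → 175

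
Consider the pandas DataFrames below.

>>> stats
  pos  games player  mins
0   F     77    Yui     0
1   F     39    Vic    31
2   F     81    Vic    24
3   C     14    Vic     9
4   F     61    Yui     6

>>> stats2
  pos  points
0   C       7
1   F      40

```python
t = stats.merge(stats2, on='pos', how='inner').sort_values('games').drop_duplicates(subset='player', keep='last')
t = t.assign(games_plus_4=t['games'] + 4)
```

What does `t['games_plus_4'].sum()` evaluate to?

merge on 'pos' (how='inner') → 5 rows:
  pos  games player  mins  points
0   F     77    Yui     0      40
1   F     39    Vic    31      40
2   F     81    Vic    24      40
3   C     14    Vic     9       7
4   F     61    Yui     6      40
sort by games:
  pos  games player  mins  points
3   C     14    Vic     9       7
1   F     39    Vic    31      40
4   F     61    Yui     6      40
0   F     77    Yui     0      40
2   F     81    Vic    24      40
drop duplicate player (keep=last):
  pos  games player  mins  points
0   F     77    Yui     0      40
2   F     81    Vic    24      40
add column games_plus_4 = t['games'] + 4:
  pos  games player  mins  points  games_plus_4
0   F     77    Yui     0      40            81
2   F     81    Vic    24      40            85
So sum() = 166.

166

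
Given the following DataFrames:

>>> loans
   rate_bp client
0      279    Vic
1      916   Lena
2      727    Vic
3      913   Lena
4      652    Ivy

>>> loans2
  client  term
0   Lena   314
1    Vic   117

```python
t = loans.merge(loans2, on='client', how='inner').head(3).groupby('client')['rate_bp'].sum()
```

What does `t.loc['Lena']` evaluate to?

916

merge on 'client' (how='inner') → 4 rows:
   rate_bp client  term
0      279    Vic   117
1      916   Lena   314
2      727    Vic   117
3      913   Lena   314
take first 3 rows:
   rate_bp client  term
0      279    Vic   117
1      916   Lena   314
2      727    Vic   117
group by client, sum of rate_bp:
client
Lena     916
Vic     1006
Name: rate_bp, dtype: int64
So loc['Lena'] = 916.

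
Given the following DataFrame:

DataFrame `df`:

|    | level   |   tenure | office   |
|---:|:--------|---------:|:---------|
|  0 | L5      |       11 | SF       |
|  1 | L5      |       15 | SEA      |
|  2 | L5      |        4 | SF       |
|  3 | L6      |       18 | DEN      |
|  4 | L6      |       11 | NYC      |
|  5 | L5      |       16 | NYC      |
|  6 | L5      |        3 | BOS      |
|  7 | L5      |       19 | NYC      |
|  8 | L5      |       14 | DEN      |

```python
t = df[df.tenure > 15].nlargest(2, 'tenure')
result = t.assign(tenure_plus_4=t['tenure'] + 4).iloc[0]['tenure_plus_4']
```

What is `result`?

23

filter rows where tenure > 15:
  level  tenure office
3    L6      18    DEN
5    L5      16    NYC
7    L5      19    NYC
take 2 rows with largest tenure:
  level  tenure office
7    L5      19    NYC
3    L6      18    DEN
add column tenure_plus_4 = t['tenure'] + 4:
  level  tenure office  tenure_plus_4
7    L5      19    NYC             23
3    L6      18    DEN             22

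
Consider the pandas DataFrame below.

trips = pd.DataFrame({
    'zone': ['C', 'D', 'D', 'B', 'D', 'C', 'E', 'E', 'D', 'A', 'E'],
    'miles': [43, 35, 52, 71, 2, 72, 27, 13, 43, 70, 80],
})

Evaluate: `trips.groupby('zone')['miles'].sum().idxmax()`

group by zone, sum of miles:
zone
A     70
B     71
C    115
D    132
E    120
Name: miles, dtype: int64

D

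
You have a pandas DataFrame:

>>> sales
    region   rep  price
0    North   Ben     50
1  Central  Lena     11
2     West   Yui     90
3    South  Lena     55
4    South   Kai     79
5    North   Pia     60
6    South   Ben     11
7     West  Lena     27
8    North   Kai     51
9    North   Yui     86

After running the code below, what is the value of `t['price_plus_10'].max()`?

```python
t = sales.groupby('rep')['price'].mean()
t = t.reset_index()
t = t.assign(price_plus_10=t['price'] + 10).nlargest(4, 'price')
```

98.0

group by rep, mean of price:
rep
Ben     30.5
Kai     65.0
Lena    31.0
Pia     60.0
Yui     88.0
Name: price, dtype: float64
reset_index():
    rep  price
0   Ben   30.5
1   Kai   65.0
2  Lena   31.0
3   Pia   60.0
4   Yui   88.0
add column price_plus_10 = t['price'] + 10:
    rep  price  price_plus_10
0   Ben   30.5           40.5
1   Kai   65.0           75.0
2  Lena   31.0           41.0
3   Pia   60.0           70.0
4   Yui   88.0           98.0
take 4 rows with largest price:
    rep  price  price_plus_10
4   Yui   88.0           98.0
1   Kai   65.0           75.0
3   Pia   60.0           70.0
2  Lena   31.0           41.0
Hence 98.0.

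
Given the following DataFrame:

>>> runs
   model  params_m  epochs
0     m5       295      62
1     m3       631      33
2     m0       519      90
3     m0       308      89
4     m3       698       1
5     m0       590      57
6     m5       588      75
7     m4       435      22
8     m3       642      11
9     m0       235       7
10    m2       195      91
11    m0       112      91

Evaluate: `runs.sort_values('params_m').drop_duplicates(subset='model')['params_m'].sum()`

sort by params_m:
   model  params_m  epochs
11    m0       112      91
10    m2       195      91
9     m0       235       7
0     m5       295      62
3     m0       308      89
7     m4       435      22
2     m0       519      90
6     m5       588      75
5     m0       590      57
1     m3       631      33
8     m3       642      11
4     m3       698       1
drop duplicate model (keep=first):
   model  params_m  epochs
11    m0       112      91
10    m2       195      91
0     m5       295      62
7     m4       435      22
1     m3       631      33
Then the sum of column 'params_m': 1668

1668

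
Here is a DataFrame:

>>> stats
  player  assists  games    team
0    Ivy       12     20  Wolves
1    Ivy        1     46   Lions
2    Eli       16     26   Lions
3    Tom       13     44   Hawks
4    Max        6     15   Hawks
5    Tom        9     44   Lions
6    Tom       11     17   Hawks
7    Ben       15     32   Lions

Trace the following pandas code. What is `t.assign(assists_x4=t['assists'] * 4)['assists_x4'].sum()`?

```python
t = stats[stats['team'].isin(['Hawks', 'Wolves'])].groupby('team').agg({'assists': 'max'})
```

100

filter rows where team in ['Hawks', 'Wolves']:
  player  assists  games    team
0    Ivy       12     20  Wolves
3    Tom       13     44   Hawks
4    Max        6     15   Hawks
6    Tom       11     17   Hawks
group by team, max of assists:
        assists
team           
Hawks        13
Wolves       12
add column assists_x4 = t['assists'] * 4:
        assists  assists_x4
team                       
Hawks        13          52
Wolves       12          48
So sum() = 100.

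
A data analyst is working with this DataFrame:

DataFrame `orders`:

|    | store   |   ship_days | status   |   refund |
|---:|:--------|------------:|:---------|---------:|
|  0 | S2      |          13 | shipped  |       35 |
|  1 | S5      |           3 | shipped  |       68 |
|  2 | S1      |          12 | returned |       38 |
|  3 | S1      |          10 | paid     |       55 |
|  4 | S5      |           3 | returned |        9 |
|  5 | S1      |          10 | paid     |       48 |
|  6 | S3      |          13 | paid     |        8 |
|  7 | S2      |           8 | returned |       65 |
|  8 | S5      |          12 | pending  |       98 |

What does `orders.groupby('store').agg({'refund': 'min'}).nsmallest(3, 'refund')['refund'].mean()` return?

group by store, min of refund:
       refund
store        
S1         38
S2         35
S3          8
S5          9
take 3 rows with smallest refund:
       refund
store        
S3          8
S5          9
S2         35

17.3333333333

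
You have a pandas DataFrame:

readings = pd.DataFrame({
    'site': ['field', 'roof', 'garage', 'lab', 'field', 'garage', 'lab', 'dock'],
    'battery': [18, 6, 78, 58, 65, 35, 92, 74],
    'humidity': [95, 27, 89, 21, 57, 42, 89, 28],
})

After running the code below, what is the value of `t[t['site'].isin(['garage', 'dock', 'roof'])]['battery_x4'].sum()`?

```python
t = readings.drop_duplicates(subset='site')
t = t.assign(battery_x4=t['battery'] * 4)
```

632

drop duplicate site (keep=first):
     site  battery  humidity
0   field       18        95
1    roof        6        27
2  garage       78        89
3     lab       58        21
7    dock       74        28
add column battery_x4 = t['battery'] * 4:
     site  battery  humidity  battery_x4
0   field       18        95          72
1    roof        6        27          24
2  garage       78        89         312
3     lab       58        21         232
7    dock       74        28         296
filter rows where site in ['garage', 'dock', 'roof']:
     site  battery  humidity  battery_x4
1    roof        6        27          24
2  garage       78        89         312
7    dock       74        28         296
Then the sum of column 'battery_x4': 632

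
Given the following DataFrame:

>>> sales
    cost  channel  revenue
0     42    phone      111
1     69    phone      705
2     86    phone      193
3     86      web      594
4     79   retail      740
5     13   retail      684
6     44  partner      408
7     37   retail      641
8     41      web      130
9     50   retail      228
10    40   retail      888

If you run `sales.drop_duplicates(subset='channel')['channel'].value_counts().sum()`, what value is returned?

drop duplicate channel (keep=first):
   cost  channel  revenue
0    42    phone      111
3    86      web      594
4    79   retail      740
6    44  partner      408
value_counts of channel:
channel
phone      1
web        1
retail     1
partner    1
Name: count, dtype: int64
Taking the sum of the resulting series gives 4.

4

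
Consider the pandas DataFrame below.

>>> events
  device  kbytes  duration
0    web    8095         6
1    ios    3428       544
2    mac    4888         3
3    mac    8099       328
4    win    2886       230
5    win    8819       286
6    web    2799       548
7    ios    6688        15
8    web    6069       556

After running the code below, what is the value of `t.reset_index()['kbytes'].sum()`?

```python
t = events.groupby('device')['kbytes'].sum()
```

51771

group by device, sum of kbytes:
device
ios    10116
mac    12987
web    16963
win    11705
Name: kbytes, dtype: int64
reset_index():
  device  kbytes
0    ios   10116
1    mac   12987
2    web   16963
3    win   11705
Finally, sum of column 'kbytes' = 51771.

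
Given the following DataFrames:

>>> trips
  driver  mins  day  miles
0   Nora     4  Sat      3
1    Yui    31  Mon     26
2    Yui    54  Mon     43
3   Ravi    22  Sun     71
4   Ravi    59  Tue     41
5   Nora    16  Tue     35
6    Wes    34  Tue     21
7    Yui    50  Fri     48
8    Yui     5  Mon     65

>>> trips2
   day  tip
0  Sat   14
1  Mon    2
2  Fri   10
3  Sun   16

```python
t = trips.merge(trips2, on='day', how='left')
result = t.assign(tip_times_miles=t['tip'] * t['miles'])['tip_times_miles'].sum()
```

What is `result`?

merge on 'day' (how='left') → 9 rows:
  driver  mins  day  miles   tip
0   Nora     4  Sat      3  14.0
1    Yui    31  Mon     26   2.0
2    Yui    54  Mon     43   2.0
3   Ravi    22  Sun     71  16.0
4   Ravi    59  Tue     41   NaN
5   Nora    16  Tue     35   NaN
6    Wes    34  Tue     21   NaN
7    Yui    50  Fri     48  10.0
8    Yui     5  Mon     65   2.0
add column tip_times_miles = t['tip'] * t['miles']:
  driver  mins  day  miles   tip  tip_times_miles
0   Nora     4  Sat      3  14.0             42.0
1    Yui    31  Mon     26   2.0             52.0
2    Yui    54  Mon     43   2.0             86.0
3   Ravi    22  Sun     71  16.0           1136.0
4   Ravi    59  Tue     41   NaN              NaN
5   Nora    16  Tue     35   NaN              NaN
6    Wes    34  Tue     21   NaN              NaN
7    Yui    50  Fri     48  10.0            480.0
8    Yui     5  Mon     65   2.0            130.0

1926.0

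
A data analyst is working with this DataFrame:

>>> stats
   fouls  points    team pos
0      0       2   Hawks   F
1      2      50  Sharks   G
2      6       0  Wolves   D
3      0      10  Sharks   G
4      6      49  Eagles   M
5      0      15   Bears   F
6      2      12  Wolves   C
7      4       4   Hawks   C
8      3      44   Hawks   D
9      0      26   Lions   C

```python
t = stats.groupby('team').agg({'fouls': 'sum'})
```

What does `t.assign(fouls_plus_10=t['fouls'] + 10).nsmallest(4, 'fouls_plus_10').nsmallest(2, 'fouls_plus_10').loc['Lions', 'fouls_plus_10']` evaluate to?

10

group by team, sum of fouls:
        fouls
team         
Bears       0
Eagles      6
Hawks       7
Lions       0
Sharks      2
Wolves      8
add column fouls_plus_10 = t['fouls'] + 10:
        fouls  fouls_plus_10
team                        
Bears       0             10
Eagles      6             16
Hawks       7             17
Lions       0             10
Sharks      2             12
Wolves      8             18
take 4 rows with smallest fouls_plus_10:
        fouls  fouls_plus_10
team                        
Bears       0             10
Lions       0             10
Sharks      2             12
Eagles      6             16
take 2 rows with smallest fouls_plus_10:
       fouls  fouls_plus_10
team                       
Bears      0             10
Lions      0             10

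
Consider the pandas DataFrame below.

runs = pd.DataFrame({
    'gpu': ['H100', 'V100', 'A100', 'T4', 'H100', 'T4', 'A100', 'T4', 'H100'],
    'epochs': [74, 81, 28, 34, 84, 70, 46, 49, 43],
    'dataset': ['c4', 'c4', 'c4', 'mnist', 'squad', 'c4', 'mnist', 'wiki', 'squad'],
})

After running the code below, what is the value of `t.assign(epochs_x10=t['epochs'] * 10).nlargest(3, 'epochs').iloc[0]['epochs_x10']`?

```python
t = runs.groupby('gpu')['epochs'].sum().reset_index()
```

2010

group by gpu, sum of epochs:
gpu
A100     74
H100    201
T4      153
V100     81
Name: epochs, dtype: int64
reset_index():
    gpu  epochs
0  A100      74
1  H100     201
2    T4     153
3  V100      81
add column epochs_x10 = t['epochs'] * 10:
    gpu  epochs  epochs_x10
0  A100      74         740
1  H100     201        2010
2    T4     153        1530
3  V100      81         810
take 3 rows with largest epochs:
    gpu  epochs  epochs_x10
1  H100     201        2010
2    T4     153        1530
3  V100      81         810
The value at position 0, column 'epochs_x10' is 2010.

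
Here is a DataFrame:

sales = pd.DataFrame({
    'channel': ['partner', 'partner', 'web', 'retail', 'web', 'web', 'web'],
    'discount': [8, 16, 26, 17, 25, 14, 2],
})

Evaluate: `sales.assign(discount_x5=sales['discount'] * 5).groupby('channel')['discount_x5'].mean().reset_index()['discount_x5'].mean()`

76.25

add column discount_x5 = sales['discount'] * 5:
   channel  discount  discount_x5
0  partner         8           40
1  partner        16           80
2      web        26          130
3   retail        17           85
4      web        25          125
5      web        14           70
6      web         2           10
group by channel, mean of discount_x5:
channel
partner    60.00
retail     85.00
web        83.75
Name: discount_x5, dtype: float64
reset_index():
   channel  discount_x5
0  partner        60.00
1   retail        85.00
2      web        83.75
Hence 76.25.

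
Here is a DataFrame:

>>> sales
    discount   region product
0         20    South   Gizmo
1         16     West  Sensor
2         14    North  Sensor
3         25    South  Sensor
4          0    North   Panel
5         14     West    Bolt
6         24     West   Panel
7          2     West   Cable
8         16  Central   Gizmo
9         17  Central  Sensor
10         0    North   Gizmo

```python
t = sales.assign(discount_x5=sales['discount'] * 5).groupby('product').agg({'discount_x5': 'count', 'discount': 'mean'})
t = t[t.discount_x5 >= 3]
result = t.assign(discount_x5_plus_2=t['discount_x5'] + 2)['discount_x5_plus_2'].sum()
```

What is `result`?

11

add column discount_x5 = sales['discount'] * 5:
    discount   region product  discount_x5
0         20    South   Gizmo          100
1         16     West  Sensor           80
2         14    North  Sensor           70
3         25    South  Sensor          125
4          0    North   Panel            0
5         14     West    Bolt           70
6         24     West   Panel          120
7          2     West   Cable           10
8         16  Central   Gizmo           80
9         17  Central  Sensor           85
10         0    North   Gizmo            0
group by product: count(discount_x5), mean(discount):
         discount_x5  discount
product                       
Bolt               1      14.0
Cable              1       2.0
Gizmo              3      12.0
Panel              2      12.0
Sensor             4      18.0
filter rows where discount_x5 >= 3:
         discount_x5  discount
product                       
Gizmo              3      12.0
Sensor             4      18.0
add column discount_x5_plus_2 = t['discount_x5'] + 2:
         discount_x5  discount  discount_x5_plus_2
product                                           
Gizmo              3      12.0                   5
Sensor             4      18.0                   6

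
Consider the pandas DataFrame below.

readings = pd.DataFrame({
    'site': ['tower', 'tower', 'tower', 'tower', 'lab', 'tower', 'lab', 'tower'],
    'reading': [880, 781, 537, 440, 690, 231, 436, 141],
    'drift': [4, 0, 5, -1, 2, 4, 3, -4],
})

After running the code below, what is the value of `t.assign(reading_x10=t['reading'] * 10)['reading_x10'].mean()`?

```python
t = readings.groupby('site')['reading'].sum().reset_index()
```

group by site, sum of reading:
site
lab      1126
tower    3010
Name: reading, dtype: int64
reset_index():
    site  reading
0    lab     1126
1  tower     3010
add column reading_x10 = t['reading'] * 10:
    site  reading  reading_x10
0    lab     1126        11260
1  tower     3010        30100
Finally, mean of column 'reading_x10' = 20680.0.

20680.0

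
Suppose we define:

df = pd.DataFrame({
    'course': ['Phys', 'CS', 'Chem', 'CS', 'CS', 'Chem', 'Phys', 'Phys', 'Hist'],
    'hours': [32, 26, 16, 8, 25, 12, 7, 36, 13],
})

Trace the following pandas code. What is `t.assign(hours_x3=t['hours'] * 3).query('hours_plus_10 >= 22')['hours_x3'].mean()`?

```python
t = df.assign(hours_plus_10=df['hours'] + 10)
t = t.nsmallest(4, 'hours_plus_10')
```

37.5

add column hours_plus_10 = df['hours'] + 10:
  course  hours  hours_plus_10
0   Phys     32             42
1     CS     26             36
2   Chem     16             26
3     CS      8             18
4     CS     25             35
5   Chem     12             22
6   Phys      7             17
7   Phys     36             46
8   Hist     13             23
take 4 rows with smallest hours_plus_10:
  course  hours  hours_plus_10
6   Phys      7             17
3     CS      8             18
5   Chem     12             22
8   Hist     13             23
add column hours_x3 = t['hours'] * 3:
  course  hours  hours_plus_10  hours_x3
6   Phys      7             17        21
3     CS      8             18        24
5   Chem     12             22        36
8   Hist     13             23        39
filter rows where hours_plus_10 >= 22:
  course  hours  hours_plus_10  hours_x3
5   Chem     12             22        36
8   Hist     13             23        39
Hence 37.5.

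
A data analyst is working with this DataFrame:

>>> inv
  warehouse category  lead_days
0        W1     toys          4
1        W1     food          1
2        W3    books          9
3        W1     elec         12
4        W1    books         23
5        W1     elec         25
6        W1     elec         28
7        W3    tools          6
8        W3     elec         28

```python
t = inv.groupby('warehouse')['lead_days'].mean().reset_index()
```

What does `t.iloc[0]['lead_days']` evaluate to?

group by warehouse, mean of lead_days:
warehouse
W1    15.500000
W3    14.333333
Name: lead_days, dtype: float64
reset_index():
  warehouse  lead_days
0        W1  15.500000
1        W3  14.333333

15.5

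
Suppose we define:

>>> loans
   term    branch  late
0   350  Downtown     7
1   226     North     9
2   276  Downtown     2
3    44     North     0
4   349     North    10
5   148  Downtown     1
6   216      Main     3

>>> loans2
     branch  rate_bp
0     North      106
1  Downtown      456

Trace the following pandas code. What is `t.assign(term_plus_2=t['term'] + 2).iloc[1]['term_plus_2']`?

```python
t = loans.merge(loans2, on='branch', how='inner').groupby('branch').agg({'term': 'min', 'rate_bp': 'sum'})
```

merge on 'branch' (how='inner') → 6 rows:
   term    branch  late  rate_bp
0   350  Downtown     7      456
1   226     North     9      106
2   276  Downtown     2      456
3    44     North     0      106
4   349     North    10      106
5   148  Downtown     1      456
group by branch: min(term), sum(rate_bp):
          term  rate_bp
branch                 
Downtown   148     1368
North       44      318
add column term_plus_2 = t['term'] + 2:
          term  rate_bp  term_plus_2
branch                              
Downtown   148     1368          150
North       44      318           46
So iloc[1]['term_plus_2'] = 46.

46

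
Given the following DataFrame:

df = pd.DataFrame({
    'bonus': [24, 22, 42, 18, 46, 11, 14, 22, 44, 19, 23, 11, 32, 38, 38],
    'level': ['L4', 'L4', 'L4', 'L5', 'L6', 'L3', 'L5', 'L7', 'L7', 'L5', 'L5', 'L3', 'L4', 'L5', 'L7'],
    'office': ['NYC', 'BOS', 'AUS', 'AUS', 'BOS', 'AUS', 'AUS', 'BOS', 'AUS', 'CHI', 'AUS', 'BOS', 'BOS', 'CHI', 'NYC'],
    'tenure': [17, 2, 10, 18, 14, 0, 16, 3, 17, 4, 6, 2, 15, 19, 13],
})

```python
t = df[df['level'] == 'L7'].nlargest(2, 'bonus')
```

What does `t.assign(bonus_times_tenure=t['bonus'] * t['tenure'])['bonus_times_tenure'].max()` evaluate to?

748

filter rows where level == 'L7':
    bonus level office  tenure
7      22    L7    BOS       3
8      44    L7    AUS      17
14     38    L7    NYC      13
take 2 rows with largest bonus:
    bonus level office  tenure
8      44    L7    AUS      17
14     38    L7    NYC      13
add column bonus_times_tenure = t['bonus'] * t['tenure']:
    bonus level office  tenure  bonus_times_tenure
8      44    L7    AUS      17                 748
14     38    L7    NYC      13                 494
max of column 'bonus_times_tenure' → 748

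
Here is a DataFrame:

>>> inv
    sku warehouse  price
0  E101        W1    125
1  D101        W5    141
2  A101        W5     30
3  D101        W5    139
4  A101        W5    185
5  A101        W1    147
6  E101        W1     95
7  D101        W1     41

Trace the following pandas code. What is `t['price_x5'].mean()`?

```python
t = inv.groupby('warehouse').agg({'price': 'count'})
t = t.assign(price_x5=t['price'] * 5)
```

20.0

group by warehouse, count of price:
           price
warehouse       
W1             4
W5             4
add column price_x5 = t['price'] * 5:
           price  price_x5
warehouse                 
W1             4        20
W5             4        20
Hence 20.0.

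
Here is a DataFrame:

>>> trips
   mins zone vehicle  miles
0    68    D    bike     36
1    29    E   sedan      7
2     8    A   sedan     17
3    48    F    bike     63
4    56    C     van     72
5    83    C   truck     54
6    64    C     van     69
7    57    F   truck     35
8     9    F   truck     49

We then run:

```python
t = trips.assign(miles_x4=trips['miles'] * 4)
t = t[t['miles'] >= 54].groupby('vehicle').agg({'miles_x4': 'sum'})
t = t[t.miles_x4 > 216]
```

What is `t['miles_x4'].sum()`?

add column miles_x4 = trips['miles'] * 4:
   mins zone vehicle  miles  miles_x4
0    68    D    bike     36       144
1    29    E   sedan      7        28
2     8    A   sedan     17        68
3    48    F    bike     63       252
4    56    C     van     72       288
5    83    C   truck     54       216
6    64    C     van     69       276
7    57    F   truck     35       140
8     9    F   truck     49       196
filter rows where miles >= 54:
   mins zone vehicle  miles  miles_x4
3    48    F    bike     63       252
4    56    C     van     72       288
5    83    C   truck     54       216
6    64    C     van     69       276
group by vehicle, sum of miles_x4:
         miles_x4
vehicle          
bike          252
truck         216
van           564
filter rows where miles_x4 > 216:
         miles_x4
vehicle          
bike          252
van           564

816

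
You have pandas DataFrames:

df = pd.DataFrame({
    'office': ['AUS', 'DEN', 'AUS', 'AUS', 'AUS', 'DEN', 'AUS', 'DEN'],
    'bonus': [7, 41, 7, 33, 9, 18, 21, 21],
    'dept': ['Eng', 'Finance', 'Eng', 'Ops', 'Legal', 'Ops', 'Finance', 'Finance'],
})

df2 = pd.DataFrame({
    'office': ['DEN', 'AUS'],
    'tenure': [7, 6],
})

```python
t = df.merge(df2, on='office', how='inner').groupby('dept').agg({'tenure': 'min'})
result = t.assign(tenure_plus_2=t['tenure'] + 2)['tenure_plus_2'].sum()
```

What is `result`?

32

merge on 'office' (how='inner') → 8 rows:
  office  bonus     dept  tenure
0    AUS      7      Eng       6
1    DEN     41  Finance       7
2    AUS      7      Eng       6
3    AUS     33      Ops       6
4    AUS      9    Legal       6
5    DEN     18      Ops       7
6    AUS     21  Finance       6
7    DEN     21  Finance       7
group by dept, min of tenure:
         tenure
dept           
Eng           6
Finance       6
Legal         6
Ops           6
add column tenure_plus_2 = t['tenure'] + 2:
         tenure  tenure_plus_2
dept                          
Eng           6              8
Finance       6              8
Legal         6              8
Ops           6              8
Reading off the sum of column 'tenure_plus_2', we get 32.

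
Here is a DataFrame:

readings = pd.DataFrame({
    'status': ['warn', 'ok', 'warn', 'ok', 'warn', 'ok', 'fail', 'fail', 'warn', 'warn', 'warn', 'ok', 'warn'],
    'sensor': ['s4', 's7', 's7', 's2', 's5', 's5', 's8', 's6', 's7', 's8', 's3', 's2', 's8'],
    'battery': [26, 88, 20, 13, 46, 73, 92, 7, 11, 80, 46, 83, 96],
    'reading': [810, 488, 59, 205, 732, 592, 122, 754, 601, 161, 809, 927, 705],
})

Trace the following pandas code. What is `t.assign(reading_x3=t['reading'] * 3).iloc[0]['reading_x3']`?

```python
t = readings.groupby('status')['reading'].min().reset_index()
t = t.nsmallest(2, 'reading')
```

177

group by status, min of reading:
status
fail    122
ok      205
warn     59
Name: reading, dtype: int64
reset_index():
  status  reading
0   fail      122
1     ok      205
2   warn       59
take 2 rows with smallest reading:
  status  reading
2   warn       59
0   fail      122
add column reading_x3 = t['reading'] * 3:
  status  reading  reading_x3
2   warn       59         177
0   fail      122         366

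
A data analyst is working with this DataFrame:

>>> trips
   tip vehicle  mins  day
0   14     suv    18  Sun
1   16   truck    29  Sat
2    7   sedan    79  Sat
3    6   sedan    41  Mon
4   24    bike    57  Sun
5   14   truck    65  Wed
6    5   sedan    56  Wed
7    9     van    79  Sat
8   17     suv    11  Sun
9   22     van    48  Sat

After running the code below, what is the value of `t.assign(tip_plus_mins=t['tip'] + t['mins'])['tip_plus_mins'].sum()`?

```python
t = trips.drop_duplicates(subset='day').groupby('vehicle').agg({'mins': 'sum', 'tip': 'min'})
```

187

drop duplicate day (keep=first):
   tip vehicle  mins  day
0   14     suv    18  Sun
1   16   truck    29  Sat
3    6   sedan    41  Mon
5   14   truck    65  Wed
group by vehicle: sum(mins), min(tip):
         mins  tip
vehicle           
sedan      41    6
suv        18   14
truck      94   14
add column tip_plus_mins = t['tip'] + t['mins']:
         mins  tip  tip_plus_mins
vehicle                          
sedan      41    6             47
suv        18   14             32
truck      94   14            108
sum of column 'tip_plus_mins' → 187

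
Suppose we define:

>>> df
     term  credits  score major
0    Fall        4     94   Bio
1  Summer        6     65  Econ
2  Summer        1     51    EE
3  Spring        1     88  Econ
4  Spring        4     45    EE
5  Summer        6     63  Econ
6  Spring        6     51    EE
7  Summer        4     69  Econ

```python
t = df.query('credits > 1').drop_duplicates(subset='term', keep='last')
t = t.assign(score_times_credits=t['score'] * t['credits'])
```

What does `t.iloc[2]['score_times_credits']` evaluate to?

filter rows where credits > 1:
     term  credits  score major
0    Fall        4     94   Bio
1  Summer        6     65  Econ
4  Spring        4     45    EE
5  Summer        6     63  Econ
6  Spring        6     51    EE
7  Summer        4     69  Econ
drop duplicate term (keep=last):
     term  credits  score major
0    Fall        4     94   Bio
6  Spring        6     51    EE
7  Summer        4     69  Econ
add column score_times_credits = t['score'] * t['credits']:
     term  credits  score major  score_times_credits
0    Fall        4     94   Bio                  376
6  Spring        6     51    EE                  306
7  Summer        4     69  Econ                  276
So iloc[2]['score_times_credits'] = 276.

276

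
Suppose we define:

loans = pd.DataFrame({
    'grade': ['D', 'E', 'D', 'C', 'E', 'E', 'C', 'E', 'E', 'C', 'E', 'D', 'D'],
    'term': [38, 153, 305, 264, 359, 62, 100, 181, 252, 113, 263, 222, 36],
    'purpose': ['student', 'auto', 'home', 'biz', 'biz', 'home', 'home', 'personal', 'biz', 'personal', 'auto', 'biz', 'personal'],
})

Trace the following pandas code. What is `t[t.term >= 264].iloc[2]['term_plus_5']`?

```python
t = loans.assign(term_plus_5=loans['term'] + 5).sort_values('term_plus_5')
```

364

add column term_plus_5 = loans['term'] + 5:
   grade  term   purpose  term_plus_5
0      D    38   student           43
1      E   153      auto          158
2      D   305      home          310
3      C   264       biz          269
4      E   359       biz          364
5      E    62      home           67
6      C   100      home          105
7      E   181  personal          186
8      E   252       biz          257
9      C   113  personal          118
10     E   263      auto          268
11     D   222       biz          227
12     D    36  personal           41
sort by term_plus_5:
   grade  term   purpose  term_plus_5
12     D    36  personal           41
0      D    38   student           43
5      E    62      home           67
6      C   100      home          105
9      C   113  personal          118
1      E   153      auto          158
7      E   181  personal          186
11     D   222       biz          227
8      E   252       biz          257
10     E   263      auto          268
3      C   264       biz          269
2      D   305      home          310
4      E   359       biz          364
filter rows where term >= 264:
  grade  term purpose  term_plus_5
3     C   264     biz          269
2     D   305    home          310
4     E   359     biz          364
Hence 364.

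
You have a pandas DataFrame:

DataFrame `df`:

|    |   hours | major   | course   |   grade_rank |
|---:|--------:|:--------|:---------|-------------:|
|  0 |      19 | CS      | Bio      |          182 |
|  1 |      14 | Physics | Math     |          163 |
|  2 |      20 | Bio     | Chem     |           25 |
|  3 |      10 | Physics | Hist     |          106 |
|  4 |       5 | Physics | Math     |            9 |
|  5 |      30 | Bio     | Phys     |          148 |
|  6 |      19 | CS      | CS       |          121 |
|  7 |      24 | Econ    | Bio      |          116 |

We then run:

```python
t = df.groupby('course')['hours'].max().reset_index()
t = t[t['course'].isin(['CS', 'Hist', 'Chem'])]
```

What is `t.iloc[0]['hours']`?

group by course, max of hours:
course
Bio     24
CS      19
Chem    20
Hist    10
Math    14
Phys    30
Name: hours, dtype: int64
reset_index():
  course  hours
0    Bio     24
1     CS     19
2   Chem     20
3   Hist     10
4   Math     14
5   Phys     30
filter rows where course in ['CS', 'Hist', 'Chem']:
  course  hours
1     CS     19
2   Chem     20
3   Hist     10
So iloc[0]['hours'] = 19.

19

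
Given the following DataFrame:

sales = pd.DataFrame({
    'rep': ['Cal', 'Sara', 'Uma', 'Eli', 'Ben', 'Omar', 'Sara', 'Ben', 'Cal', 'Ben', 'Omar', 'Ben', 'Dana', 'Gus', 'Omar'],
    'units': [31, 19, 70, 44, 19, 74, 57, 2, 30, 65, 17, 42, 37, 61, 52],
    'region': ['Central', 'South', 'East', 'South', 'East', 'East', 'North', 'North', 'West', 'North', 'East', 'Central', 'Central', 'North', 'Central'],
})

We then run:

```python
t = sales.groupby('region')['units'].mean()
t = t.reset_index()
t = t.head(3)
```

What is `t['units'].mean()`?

group by region, mean of units:
region
Central    40.50
East       45.00
North      46.25
South      31.50
West       30.00
Name: units, dtype: float64
reset_index():
    region  units
0  Central  40.50
1     East  45.00
2    North  46.25
3    South  31.50
4     West  30.00
take first 3 rows:
    region  units
0  Central  40.50
1     East  45.00
2    North  46.25

43.9166666667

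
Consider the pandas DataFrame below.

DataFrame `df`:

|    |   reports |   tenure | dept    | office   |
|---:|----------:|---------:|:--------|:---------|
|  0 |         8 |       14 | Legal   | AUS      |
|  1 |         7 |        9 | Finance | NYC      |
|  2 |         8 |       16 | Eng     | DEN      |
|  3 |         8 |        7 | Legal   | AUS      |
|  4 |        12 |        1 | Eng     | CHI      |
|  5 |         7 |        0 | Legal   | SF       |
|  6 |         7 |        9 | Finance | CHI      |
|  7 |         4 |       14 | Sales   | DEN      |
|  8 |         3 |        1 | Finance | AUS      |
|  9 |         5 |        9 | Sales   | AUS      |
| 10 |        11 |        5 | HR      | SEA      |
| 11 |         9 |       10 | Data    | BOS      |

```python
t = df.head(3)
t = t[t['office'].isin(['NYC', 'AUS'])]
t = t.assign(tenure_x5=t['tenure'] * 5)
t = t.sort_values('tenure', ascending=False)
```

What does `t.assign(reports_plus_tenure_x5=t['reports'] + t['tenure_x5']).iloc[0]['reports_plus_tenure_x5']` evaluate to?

78

take first 3 rows:
   reports  tenure     dept office
0        8      14    Legal    AUS
1        7       9  Finance    NYC
2        8      16      Eng    DEN
filter rows where office in ['NYC', 'AUS']:
   reports  tenure     dept office
0        8      14    Legal    AUS
1        7       9  Finance    NYC
add column tenure_x5 = t['tenure'] * 5:
   reports  tenure     dept office  tenure_x5
0        8      14    Legal    AUS         70
1        7       9  Finance    NYC         45
sort by tenure descending:
   reports  tenure     dept office  tenure_x5
0        8      14    Legal    AUS         70
1        7       9  Finance    NYC         45
add column reports_plus_tenure_x5 = t['reports'] + t['tenure_x5']:
   reports  tenure     dept office  tenure_x5  reports_plus_tenure_x5
0        8      14    Legal    AUS         70                      78
1        7       9  Finance    NYC         45                      52
So iloc[0]['reports_plus_tenure_x5'] = 78.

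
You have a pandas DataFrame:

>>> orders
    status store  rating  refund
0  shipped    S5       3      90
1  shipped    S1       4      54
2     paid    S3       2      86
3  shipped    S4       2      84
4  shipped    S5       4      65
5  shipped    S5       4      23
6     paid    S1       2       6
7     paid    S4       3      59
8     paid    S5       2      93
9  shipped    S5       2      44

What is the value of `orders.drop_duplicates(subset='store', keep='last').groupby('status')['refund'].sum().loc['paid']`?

151

drop duplicate store (keep=last):
    status store  rating  refund
2     paid    S3       2      86
6     paid    S1       2       6
7     paid    S4       3      59
9  shipped    S5       2      44
group by status, sum of refund:
status
paid       151
shipped     44
Name: refund, dtype: int64
Taking the value at index 'paid' gives 151.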